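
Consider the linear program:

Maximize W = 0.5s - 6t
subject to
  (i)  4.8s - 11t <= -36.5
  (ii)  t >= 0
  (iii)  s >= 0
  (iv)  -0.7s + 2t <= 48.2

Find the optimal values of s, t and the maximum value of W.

s = 0, t = 73/22, maximum W = -219/11

Extreme points and W = 0.5s - 6t:
  (0, 73/22) → W = -219/11
  (4572/19, 20581/190) → W = -50313/95
  (0, 241/10) → W = -723/5

At the optimal vertex, 4.8s - 11t = -36.5 and s = 0.
Solving simultaneously gives s = 0, t = 73/22.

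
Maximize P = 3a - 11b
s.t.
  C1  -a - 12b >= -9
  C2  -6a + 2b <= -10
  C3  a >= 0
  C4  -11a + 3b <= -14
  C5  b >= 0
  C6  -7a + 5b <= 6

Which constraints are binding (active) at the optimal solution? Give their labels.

C1 and C5

Vertices and P = 3a - 11b:
  (69/37, 22/37) → P = -35/37
  (9, 0) → P = 27
  (5/3, 0) → P = 5

The maximum is at (9, 0). Substituting into each constraint, equality holds for C1 and C5; the remaining constraints have slack.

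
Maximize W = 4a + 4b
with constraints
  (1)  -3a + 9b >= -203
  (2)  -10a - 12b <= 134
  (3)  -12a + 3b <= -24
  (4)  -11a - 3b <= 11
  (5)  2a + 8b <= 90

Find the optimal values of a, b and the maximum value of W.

Vertices and W = 4a + 4b:
  (205/21, -1216/63) → W = -2404/63
  (1217/21, -68/21) → W = 1532/7
  (45/17, -682/51) → W = -2188/51
  (13/23, -132/23) → W = -476/23
  (77/17, 172/17) → W = 996/17

a = 1217/21, b = -68/21, maximum W = 1532/7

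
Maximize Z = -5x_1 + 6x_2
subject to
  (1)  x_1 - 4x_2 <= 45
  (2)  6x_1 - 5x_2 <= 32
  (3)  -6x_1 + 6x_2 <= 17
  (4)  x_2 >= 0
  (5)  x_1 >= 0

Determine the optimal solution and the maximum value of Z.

Extreme points and Z = -5x_1 + 6x_2:
  (277/6, 49) → Z = 379/6
  (16/3, 0) → Z = -80/3
  (0, 17/6) → Z = 17
  (0, 0) → Z = 0

The binding constraints are 6x_1 - 5x_2 = 32 and -6x_1 + 6x_2 = 17.
Solving simultaneously gives x_1 = 277/6, x_2 = 49.

x_1 = 277/6, x_2 = 49, maximum Z = 379/6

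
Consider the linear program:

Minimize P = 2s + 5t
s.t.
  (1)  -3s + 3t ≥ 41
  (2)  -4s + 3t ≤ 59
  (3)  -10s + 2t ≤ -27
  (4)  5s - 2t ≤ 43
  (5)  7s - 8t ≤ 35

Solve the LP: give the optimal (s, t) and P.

s = 163/24, t = 491/24, minimum P = 927/8

Feasible corners and P = 2s + 5t:
  (163/24, 491/24) → P = 927/8
  (211/9, 334/9) → P = 2092/9
  (199/22, 349/11) → P = 1944/11
  (247/7, 467/7) → P = 2829/7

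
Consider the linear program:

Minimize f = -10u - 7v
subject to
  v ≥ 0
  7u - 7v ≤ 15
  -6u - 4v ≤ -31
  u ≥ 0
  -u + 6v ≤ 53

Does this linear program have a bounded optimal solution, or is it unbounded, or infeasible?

bounded optimum

Corner points and f = -10u - 7v:
  (277/70, 127/70) → f = -3659/70
  (461/35, 386/35) → f = -7312/35
  (0, 31/4) → f = -217/4
  (0, 53/6) → f = -371/6
The feasible region has finitely many vertices and no improving ray; the minimum is -7312/35 at (461/35, 386/35).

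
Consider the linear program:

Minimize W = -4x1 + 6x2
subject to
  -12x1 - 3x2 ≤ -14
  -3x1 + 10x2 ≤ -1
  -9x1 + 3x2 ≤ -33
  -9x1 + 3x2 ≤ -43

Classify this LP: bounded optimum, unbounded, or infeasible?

unbounded

From the feasible point (19/7, -130/21), moving in the direction (3, -12) keeps every constraint satisfied while W decreases without bound.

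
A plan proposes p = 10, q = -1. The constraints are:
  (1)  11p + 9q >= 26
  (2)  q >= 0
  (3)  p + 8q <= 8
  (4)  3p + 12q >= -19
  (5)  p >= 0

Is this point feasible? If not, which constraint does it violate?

not feasible — violates (2)

Constraint (2): q = -1, which is not ≥ 0. All other constraints are satisfied.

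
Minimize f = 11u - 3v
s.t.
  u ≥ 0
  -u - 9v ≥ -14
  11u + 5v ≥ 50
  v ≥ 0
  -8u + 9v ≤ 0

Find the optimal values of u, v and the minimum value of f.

u = 190/47, v = 52/47, minimum f = 1934/47

Corner points and f = 11u - 3v:
  (190/47, 52/47) → f = 1934/47
  (14, 0) → f = 154
  (50/11, 0) → f = 50

The binding constraints are -u - 9v = -14 and 11u + 5v = 50.
Solving simultaneously gives u = 190/47, v = 52/47.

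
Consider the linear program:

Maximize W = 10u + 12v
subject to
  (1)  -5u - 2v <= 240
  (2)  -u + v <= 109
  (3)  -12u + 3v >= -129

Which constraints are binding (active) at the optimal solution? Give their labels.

(2) and (3)

Extreme points and W = 10u + 12v:
  (-458/7, 305/7) → W = -920/7
  (-154/13, -1175/13) → W = -15640/13
  (152/3, 479/3) → W = 7268/3

The maximum is at (152/3, 479/3). Substituting into each constraint, equality holds for (2) and (3); the remaining constraints have slack.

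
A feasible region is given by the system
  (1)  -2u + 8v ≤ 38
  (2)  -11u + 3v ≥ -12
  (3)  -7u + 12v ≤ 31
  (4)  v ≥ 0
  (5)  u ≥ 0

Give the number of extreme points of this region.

Pairwise boundary intersections that survive every other constraint:
  (79/37, 425/111)
  (12/11, 0)
  (0, 31/12)
  (0, 0)

4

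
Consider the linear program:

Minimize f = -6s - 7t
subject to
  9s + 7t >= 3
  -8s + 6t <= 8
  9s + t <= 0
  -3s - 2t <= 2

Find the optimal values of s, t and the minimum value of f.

s = -4/31, t = 36/31, minimum f = -228/31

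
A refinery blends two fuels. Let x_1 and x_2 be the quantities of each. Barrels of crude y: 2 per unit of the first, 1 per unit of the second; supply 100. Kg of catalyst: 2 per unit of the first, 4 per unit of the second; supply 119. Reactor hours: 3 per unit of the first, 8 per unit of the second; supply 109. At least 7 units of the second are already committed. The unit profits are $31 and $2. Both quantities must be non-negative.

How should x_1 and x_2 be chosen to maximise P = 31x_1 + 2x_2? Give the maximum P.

The binding constraints are 3x_1 + 8x_2 = 109 and x_2 = 7.
Solving simultaneously gives x_1 = 53/3, x_2 = 7.

x_1 = 53/3, x_2 = 7, maximum P = 1685/3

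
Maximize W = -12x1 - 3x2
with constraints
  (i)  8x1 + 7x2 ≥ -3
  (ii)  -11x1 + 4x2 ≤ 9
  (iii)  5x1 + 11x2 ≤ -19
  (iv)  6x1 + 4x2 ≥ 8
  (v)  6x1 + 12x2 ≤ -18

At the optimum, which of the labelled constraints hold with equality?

(iii) and (iv)

Vertices and W = -12x1 - 3x2:
  (34/5, -41/5) → W = -57
  (82/23, -77/23) → W = -753/23
  (5, -4) → W = -48
The feasible region is unbounded (it extends along (2, -1), (7, -8)), but W strictly decreases along every unbounded feasible direction, so there is no improving ray and the maximum is attained at a vertex.

The maximum is at (82/23, -77/23). Substituting into each constraint, equality holds for (iii) and (iv); the remaining constraints have slack.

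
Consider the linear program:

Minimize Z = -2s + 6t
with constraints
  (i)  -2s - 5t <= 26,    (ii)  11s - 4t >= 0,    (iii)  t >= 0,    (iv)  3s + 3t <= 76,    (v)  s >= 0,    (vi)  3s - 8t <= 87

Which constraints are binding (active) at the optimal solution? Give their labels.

(iii) and (iv)

Feasible corners and Z = -2s + 6t:
  (0, 0) → Z = 0
  (304/45, 836/45) → Z = 4408/45
  (76/3, 0) → Z = -152/3

The minimum is at (76/3, 0). Substituting into each constraint, equality holds for (iii) and (iv); the remaining constraints have slack.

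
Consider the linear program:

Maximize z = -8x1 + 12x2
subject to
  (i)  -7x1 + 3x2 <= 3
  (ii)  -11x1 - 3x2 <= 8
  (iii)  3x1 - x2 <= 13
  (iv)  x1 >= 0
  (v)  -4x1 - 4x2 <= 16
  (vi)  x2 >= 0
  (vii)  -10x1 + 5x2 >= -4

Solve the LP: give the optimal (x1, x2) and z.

Extreme points and z = -8x1 + 12x2:
  (21, 50) → z = 432
  (0, 1) → z = 12
  (61/5, 118/5) → z = 928/5
  (0, 0) → z = 0
  (2/5, 0) → z = -16/5

At the optimal vertex, -7x1 + 3x2 = 3 and 3x1 - x2 = 13.
Solving simultaneously gives x1 = 21, x2 = 50.

x1 = 21, x2 = 50, maximum z = 432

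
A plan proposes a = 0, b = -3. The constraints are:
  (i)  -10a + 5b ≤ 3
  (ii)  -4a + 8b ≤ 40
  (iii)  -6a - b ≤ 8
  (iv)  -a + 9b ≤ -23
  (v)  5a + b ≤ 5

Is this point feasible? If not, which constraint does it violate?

(i): -15 ≤ 3 ✓
(ii): -24 ≤ 40 ✓
(iii): 3 ≤ 8 ✓
(iv): -27 ≤ -23 ✓
(v): -3 ≤ 5 ✓

feasible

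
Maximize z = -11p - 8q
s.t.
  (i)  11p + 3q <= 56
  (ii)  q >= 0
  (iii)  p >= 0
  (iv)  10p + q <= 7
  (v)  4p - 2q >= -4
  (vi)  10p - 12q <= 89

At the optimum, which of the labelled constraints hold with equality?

(ii) and (iii)

Extreme points and z = -11p - 8q:
  (0, 0) → z = 0
  (7/10, 0) → z = -77/10
  (0, 2) → z = -16
  (5/12, 17/6) → z = -109/4

The maximum is at (0, 0). Substituting into each constraint, equality holds for (ii) and (iii); the remaining constraints have slack.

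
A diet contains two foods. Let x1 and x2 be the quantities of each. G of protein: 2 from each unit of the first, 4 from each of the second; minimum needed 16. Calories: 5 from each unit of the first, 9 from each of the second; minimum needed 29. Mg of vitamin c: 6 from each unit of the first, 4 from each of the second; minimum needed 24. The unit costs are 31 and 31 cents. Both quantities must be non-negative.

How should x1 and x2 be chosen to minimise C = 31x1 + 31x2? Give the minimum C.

x1 = 2, x2 = 3, minimum C = 155

Feasible corners and C = 31x1 + 31x2:
  (0, 6) → C = 186
  (8, 0) → C = 248
  (2, 3) → C = 155
The feasible region is unbounded (it extends along (0, 1), (1, 0)), but C strictly increases along every unbounded feasible direction, so there is no improving ray and the minimum is attained at a vertex.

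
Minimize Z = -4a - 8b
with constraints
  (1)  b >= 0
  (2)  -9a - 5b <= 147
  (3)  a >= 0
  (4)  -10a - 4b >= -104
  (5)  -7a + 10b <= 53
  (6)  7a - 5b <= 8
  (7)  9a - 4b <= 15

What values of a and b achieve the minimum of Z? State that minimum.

Corner points and Z = -4a - 8b:
  (0, 0) → Z = 0
  (8/7, 0) → Z = -32/7
  (0, 53/10) → Z = -212/5
  (181/31, 291/31) → Z = -3052/31
  (43/17, 33/17) → Z = -436/17

The binding constraints are -7a + 10b = 53 and 9a - 4b = 15.
Solving simultaneously gives a = 181/31, b = 291/31.

a = 181/31, b = 291/31, minimum Z = -3052/31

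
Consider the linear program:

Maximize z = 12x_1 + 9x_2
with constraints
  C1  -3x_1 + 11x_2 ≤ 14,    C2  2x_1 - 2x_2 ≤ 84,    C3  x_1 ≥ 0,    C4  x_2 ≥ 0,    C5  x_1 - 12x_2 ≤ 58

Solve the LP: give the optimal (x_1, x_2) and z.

x_1 = 119/2, x_2 = 35/2, maximum z = 1743/2

Feasible corners and z = 12x_1 + 9x_2:
  (119/2, 35/2) → z = 1743/2
  (0, 14/11) → z = 126/11
  (42, 0) → z = 504
  (0, 0) → z = 0

The binding constraints are -3x_1 + 11x_2 = 14 and 2x_1 - 2x_2 = 84.
Solving simultaneously gives x_1 = 119/2, x_2 = 35/2.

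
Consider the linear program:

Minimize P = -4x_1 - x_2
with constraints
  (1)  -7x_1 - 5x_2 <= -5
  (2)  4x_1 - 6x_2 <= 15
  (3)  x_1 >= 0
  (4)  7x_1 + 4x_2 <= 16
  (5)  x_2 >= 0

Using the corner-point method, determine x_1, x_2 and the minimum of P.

x_1 = 16/7, x_2 = 0, minimum P = -64/7

Vertices and P = -4x_1 - x_2:
  (0, 1) → P = -1
  (5/7, 0) → P = -20/7
  (0, 4) → P = -4
  (16/7, 0) → P = -64/7

The binding constraints are 7x_1 + 4x_2 = 16 and x_2 = 0.
Solving simultaneously gives x_1 = 16/7, x_2 = 0.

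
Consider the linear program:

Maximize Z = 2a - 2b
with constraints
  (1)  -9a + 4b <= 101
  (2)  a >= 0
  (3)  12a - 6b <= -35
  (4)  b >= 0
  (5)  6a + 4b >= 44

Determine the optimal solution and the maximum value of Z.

The feasible region is unbounded (it extends along (1, 2), (4, 9)), but Z strictly decreases along every unbounded feasible direction, so there is no improving ray and the maximum is attained at a vertex.

a = 31/21, b = 123/14, maximum Z = -307/21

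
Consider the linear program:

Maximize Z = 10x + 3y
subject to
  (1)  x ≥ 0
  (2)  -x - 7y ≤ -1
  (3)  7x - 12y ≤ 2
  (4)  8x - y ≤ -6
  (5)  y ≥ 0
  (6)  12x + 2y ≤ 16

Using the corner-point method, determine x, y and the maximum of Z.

Vertices and Z = 10x + 3y:
  (0, 6) → Z = 18
  (0, 8) → Z = 24
  (1/7, 50/7) → Z = 160/7

The optimum lies where x = 0 and 12x + 2y = 16.
Solving simultaneously gives x = 0, y = 8.

x = 0, y = 8, maximum Z = 24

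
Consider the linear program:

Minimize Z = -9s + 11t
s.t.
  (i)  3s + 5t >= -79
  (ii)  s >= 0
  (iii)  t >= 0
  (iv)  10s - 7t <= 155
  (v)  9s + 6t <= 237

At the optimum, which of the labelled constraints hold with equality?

(iii) and (iv)

Feasible corners and Z = -9s + 11t:
  (0, 0) → Z = 0
  (0, 79/2) → Z = 869/2
  (31/2, 0) → Z = -279/2
  (863/41, 325/41) → Z = -4192/41

The minimum is at (31/2, 0). Substituting into each constraint, equality holds for (iii) and (iv); the remaining constraints have slack.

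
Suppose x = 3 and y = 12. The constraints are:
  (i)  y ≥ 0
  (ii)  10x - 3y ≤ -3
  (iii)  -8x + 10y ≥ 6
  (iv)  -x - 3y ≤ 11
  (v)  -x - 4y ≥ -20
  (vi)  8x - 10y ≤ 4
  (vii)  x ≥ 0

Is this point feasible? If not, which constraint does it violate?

Constraint (v): -x - 4y = -51, which is not ≥ -20. All other constraints are satisfied.

not feasible — violates (v)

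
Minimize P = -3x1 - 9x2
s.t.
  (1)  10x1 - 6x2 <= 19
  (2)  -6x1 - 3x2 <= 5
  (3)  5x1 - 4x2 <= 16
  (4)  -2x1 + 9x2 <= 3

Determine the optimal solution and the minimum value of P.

x1 = 63/26, x2 = 34/39, minimum P = -393/26

Vertices and P = -3x1 - 9x2:
  (9/22, -82/33) → P = 465/22
  (63/26, 34/39) → P = -393/26
  (-9/10, 2/15) → P = 3/2

The optimum lies where 10x1 - 6x2 = 19 and -2x1 + 9x2 = 3.
Solving simultaneously gives x1 = 63/26, x2 = 34/39.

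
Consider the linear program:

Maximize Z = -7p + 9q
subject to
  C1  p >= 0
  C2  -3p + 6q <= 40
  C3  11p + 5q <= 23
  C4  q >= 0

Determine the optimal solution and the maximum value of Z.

Extreme points and Z = -7p + 9q:
  (0, 23/5) → Z = 207/5
  (0, 0) → Z = 0
  (23/11, 0) → Z = -161/11

p = 0, q = 23/5, maximum Z = 207/5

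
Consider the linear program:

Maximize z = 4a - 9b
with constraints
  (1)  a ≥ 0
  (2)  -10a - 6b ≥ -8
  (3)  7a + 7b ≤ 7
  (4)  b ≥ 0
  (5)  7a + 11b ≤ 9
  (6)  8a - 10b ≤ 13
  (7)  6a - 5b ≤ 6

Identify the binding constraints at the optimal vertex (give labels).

(2) and (4)

Corner points and z = 4a - 9b:
  (0, 0) → z = 0
  (0, 9/11) → z = -81/11
  (1/2, 1/2) → z = -5/2
  (4/5, 0) → z = 16/5

The maximum is at (4/5, 0). Substituting into each constraint, equality holds for (2) and (4); the remaining constraints have slack.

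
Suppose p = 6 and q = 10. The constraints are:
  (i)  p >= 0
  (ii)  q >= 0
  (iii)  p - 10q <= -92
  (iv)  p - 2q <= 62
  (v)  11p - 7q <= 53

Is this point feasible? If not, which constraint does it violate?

(i): 6 ≥ 0 ✓
(ii): 10 ≥ 0 ✓
(iii): -94 ≤ -92 ✓
(iv): -14 ≤ 62 ✓
(v): -4 ≤ 53 ✓

feasible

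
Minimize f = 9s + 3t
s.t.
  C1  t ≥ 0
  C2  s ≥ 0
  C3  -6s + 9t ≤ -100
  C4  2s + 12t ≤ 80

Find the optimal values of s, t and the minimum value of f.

s = 50/3, t = 0, minimum f = 150

Extreme points and f = 9s + 3t:
  (50/3, 0) → f = 150
  (40, 0) → f = 360
  (64/3, 28/9) → f = 604/3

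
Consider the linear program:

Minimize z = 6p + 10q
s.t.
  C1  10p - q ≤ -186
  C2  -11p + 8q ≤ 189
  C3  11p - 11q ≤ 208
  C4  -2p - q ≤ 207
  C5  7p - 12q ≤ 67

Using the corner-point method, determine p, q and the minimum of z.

p = -701/19, q = -515/19, minimum z = -9356/19

Feasible corners and z = 6p + 10q:
  (-433/23, -52/23) → z = -3118/23
  (-2299/113, -1972/113) → z = -33514/113
  (-701/19, -515/19) → z = -9356/19

At the optimal vertex, -11p + 8q = 189 and 7p - 12q = 67.
Solving simultaneously gives p = -701/19, q = -515/19.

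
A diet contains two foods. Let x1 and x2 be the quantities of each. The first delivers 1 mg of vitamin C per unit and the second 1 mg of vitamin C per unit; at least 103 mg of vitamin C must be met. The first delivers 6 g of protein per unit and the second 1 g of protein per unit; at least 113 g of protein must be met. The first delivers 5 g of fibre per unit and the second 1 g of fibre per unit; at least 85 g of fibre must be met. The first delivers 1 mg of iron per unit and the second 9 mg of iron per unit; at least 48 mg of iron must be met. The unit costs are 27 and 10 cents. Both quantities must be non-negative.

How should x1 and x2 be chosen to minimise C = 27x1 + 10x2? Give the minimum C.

Feasible corners and C = 27x1 + 10x2:
  (0, 113) → C = 1130
  (103, 0) → C = 2781
  (2, 101) → C = 1064
The feasible region is unbounded (it extends along (0, 1), (1, 0)), but C strictly increases along every unbounded feasible direction, so there is no improving ray and the minimum is attained at a vertex.

x1 = 2, x2 = 101, minimum C = 1064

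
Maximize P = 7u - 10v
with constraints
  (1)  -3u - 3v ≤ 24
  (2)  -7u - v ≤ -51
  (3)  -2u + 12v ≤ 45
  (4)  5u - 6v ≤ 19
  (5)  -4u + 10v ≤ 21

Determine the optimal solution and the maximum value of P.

u = 325/47, v = 122/47, maximum P = 1055/47

Corner points and P = 7u - 10v:
  (325/47, 122/47) → P = 1055/47
  (489/74, 351/74) → P = -87/74
  (83/8, 263/48) → P = 107/6
  (99/14, 69/14) → P = 3/14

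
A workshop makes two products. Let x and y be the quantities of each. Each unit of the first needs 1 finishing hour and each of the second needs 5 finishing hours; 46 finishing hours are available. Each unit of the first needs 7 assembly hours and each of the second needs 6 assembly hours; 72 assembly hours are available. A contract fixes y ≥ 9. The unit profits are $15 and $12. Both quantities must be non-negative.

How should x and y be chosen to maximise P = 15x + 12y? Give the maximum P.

x = 1, y = 9, maximum P = 123

Corner points and P = 15x + 12y:
  (0, 46/5) → P = 552/5
  (0, 9) → P = 108
  (1, 9) → P = 123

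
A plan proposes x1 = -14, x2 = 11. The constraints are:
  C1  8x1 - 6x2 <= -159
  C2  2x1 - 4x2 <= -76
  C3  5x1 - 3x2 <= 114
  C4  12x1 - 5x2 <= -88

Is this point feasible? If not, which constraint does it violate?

Constraint C2: 2x1 - 4x2 = -72, which is not ≤ -76. All other constraints are satisfied.

not feasible — violates C2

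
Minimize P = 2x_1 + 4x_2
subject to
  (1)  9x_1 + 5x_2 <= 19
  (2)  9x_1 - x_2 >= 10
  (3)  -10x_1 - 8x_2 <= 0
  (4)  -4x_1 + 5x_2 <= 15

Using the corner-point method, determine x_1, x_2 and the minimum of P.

x_1 = 76/11, x_2 = -95/11, minimum P = -228/11

The binding constraints are 9x_1 + 5x_2 = 19 and -10x_1 - 8x_2 = 0.
Solving simultaneously gives x_1 = 76/11, x_2 = -95/11.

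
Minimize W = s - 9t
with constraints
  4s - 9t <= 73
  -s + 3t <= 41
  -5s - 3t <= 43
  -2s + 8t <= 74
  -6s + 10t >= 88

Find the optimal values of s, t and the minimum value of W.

s = 9/7, t = 67/7, minimum W = -594/7

Vertices and W = s - 9t:
  (-283/23, 142/23) → W = -1561/23
  (-347/34, 91/34) → W = -583/17
  (9/7, 67/7) → W = -594/7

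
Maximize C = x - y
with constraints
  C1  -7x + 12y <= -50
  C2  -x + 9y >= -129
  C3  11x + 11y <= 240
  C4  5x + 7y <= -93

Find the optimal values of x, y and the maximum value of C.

Corner points and C = x - y:
  (-366/17, -853/51) → C = -245/51
  (-766/109, -901/109) → C = 135/109
  (33/26, -369/26) → C = 201/13

The optimum lies where -x + 9y = -129 and 5x + 7y = -93.
Solving simultaneously gives x = 33/26, y = -369/26.

x = 33/26, y = -369/26, maximum C = 201/13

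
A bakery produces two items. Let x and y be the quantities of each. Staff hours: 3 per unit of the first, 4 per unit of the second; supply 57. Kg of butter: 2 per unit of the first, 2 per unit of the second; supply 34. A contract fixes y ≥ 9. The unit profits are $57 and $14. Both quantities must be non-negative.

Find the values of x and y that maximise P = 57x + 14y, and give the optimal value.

x = 7, y = 9, maximum P = 525

Extreme points and P = 57x + 14y:
  (0, 57/4) → P = 399/2
  (0, 9) → P = 126
  (7, 9) → P = 525

The optimum lies where 3x + 4y = 57 and y = 9.
Solving simultaneously gives x = 7, y = 9.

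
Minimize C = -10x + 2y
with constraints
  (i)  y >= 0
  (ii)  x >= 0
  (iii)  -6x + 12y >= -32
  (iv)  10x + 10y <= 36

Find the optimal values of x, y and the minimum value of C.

x = 18/5, y = 0, minimum C = -36

Feasible corners and C = -10x + 2y:
  (0, 0) → C = 0
  (18/5, 0) → C = -36
  (0, 18/5) → C = 36/5

At the optimal vertex, y = 0 and 10x + 10y = 36.
Solving simultaneously gives x = 18/5, y = 0.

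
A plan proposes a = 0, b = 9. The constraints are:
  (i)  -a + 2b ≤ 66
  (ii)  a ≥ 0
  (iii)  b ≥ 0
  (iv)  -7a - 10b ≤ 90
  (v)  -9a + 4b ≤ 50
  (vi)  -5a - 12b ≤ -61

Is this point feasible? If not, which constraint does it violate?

feasible

(i): 18 ≤ 66 ✓
(ii): 0 ≥ 0 ✓
(iii): 9 ≥ 0 ✓
(iv): -90 ≤ 90 ✓
(v): 36 ≤ 50 ✓
(vi): -108 ≤ -61 ✓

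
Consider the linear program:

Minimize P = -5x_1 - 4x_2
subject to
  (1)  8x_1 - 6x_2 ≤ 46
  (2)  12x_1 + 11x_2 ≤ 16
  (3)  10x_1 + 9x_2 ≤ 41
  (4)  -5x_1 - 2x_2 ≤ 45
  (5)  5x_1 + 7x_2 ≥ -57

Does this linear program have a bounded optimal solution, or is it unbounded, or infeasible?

bounded optimum

Vertices and P = -5x_1 - 4x_2:
  (301/80, -53/20) → P = -657/80
  (-10/43, -343/43) → P = 1422/43
  (-17, 20) → P = 5
  (-201/25, -12/5) → P = 249/5
The feasible region has finitely many vertices and no improving ray; the minimum is -657/80 at (301/80, -53/20).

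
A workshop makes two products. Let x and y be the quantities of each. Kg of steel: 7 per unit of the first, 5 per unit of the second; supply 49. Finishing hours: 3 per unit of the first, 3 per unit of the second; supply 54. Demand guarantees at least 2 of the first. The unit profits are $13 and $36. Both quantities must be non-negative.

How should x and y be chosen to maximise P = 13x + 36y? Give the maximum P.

x = 2, y = 7, maximum P = 278

Feasible corners and P = 13x + 36y:
  (7, 0) → P = 91
  (2, 0) → P = 26
  (2, 7) → P = 278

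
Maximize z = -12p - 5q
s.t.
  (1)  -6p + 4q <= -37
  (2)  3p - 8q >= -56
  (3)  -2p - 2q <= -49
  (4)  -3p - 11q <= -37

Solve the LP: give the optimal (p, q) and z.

p = 27/2, q = 11, maximum z = -217

Corner points and z = -12p - 5q:
  (130/9, 149/12) → z = -2825/12
  (27/2, 11) → z = -217
  (465/16, -73/16) → z = -5215/16
The feasible region is unbounded (it extends along (11, -3), (8, 3)), but z strictly decreases along every unbounded feasible direction, so there is no improving ray and the maximum is attained at a vertex.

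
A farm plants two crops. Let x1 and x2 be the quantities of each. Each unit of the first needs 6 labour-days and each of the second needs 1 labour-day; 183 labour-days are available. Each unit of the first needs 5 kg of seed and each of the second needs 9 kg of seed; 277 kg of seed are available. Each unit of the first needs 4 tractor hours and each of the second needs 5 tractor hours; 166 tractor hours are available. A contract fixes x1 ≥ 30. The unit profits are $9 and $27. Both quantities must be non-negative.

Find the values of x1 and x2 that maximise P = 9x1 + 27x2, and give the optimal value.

Feasible corners and P = 9x1 + 27x2:
  (61/2, 0) → P = 549/2
  (30, 0) → P = 270
  (30, 3) → P = 351

The optimum lies where 6x1 + x2 = 183 and x1 = 30.
Solving simultaneously gives x1 = 30, x2 = 3.

x1 = 30, x2 = 3, maximum P = 351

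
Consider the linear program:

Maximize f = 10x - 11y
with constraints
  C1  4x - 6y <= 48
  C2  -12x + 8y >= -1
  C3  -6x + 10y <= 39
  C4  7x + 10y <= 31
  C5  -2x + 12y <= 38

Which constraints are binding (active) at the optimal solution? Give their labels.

C1 and C2

Vertices and f = 10x - 11y:
  (-189/20, -143/10) → f = 314/5
  (129/88, 365/176) → f = -1435/176
  (-22/13, 75/26) → f = -1265/26
  (-1/13, 41/13) → f = -461/13
The feasible region is unbounded (it extends along (-5, -3), (-3, -2)), but f strictly decreases along every unbounded feasible direction, so there is no improving ray and the maximum is attained at a vertex.

The maximum is at (-189/20, -143/10). Substituting into each constraint, equality holds for C1 and C2; the remaining constraints have slack.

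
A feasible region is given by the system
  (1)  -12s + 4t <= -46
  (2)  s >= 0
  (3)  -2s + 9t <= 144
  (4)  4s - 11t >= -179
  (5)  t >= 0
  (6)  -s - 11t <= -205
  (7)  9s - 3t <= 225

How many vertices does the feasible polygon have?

4

Of the 20 pairwise boundary intersections, those satisfying every inequality are:
  (99/10, 91/5)
  (39/4, 71/4)
  (819/25, 582/25)
  (515/17, 270/17)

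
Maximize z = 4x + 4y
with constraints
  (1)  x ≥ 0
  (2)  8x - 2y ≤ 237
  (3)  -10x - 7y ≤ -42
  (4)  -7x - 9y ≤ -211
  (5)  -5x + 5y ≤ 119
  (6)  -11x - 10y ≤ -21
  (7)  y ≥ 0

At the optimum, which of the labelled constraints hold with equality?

(2) and (5)

Corner points and z = 4x + 4y:
  (0, 211/9) → z = 844/9
  (0, 119/5) → z = 476/5
  (2555/86, 29/86) → z = 5168/43
  (1423/30, 2137/30) → z = 1424/3

The maximum is at (1423/30, 2137/30). Substituting into each constraint, equality holds for (2) and (5); the remaining constraints have slack.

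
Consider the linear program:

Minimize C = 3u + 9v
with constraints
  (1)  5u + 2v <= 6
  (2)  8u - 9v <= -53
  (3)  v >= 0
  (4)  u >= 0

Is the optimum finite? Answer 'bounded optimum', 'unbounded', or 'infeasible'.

infeasible

The boundaries 5u + 2v = 6 and 8u - 9v = -53 meet at (-52/61, 313/61), but that point violates u ≥ 0. Every candidate vertex is excluded by some other constraint, so the feasible region is empty.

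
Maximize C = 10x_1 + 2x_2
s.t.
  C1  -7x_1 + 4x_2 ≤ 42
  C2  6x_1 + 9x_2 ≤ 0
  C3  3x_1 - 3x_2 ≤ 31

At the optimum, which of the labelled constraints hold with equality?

C2 and C3

Vertices and C = 10x_1 + 2x_2:
  (-126/29, 84/29) → C = -1092/29
  (-250/9, -343/9) → C = -354
  (31/5, -62/15) → C = 806/15

The maximum is at (31/5, -62/15). Substituting into each constraint, equality holds for C2 and C3; the remaining constraints have slack.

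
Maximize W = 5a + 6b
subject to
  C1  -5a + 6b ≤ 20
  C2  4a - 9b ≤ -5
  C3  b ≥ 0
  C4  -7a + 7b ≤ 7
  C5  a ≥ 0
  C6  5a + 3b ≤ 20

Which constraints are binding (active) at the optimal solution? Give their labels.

C4 and C6

Vertices and W = 5a + 6b:
  (0, 5/9) → W = 10/3
  (55/19, 35/19) → W = 485/19
  (0, 1) → W = 6
  (17/8, 25/8) → W = 235/8

The maximum is at (17/8, 25/8). Substituting into each constraint, equality holds for C4 and C6; the remaining constraints have slack.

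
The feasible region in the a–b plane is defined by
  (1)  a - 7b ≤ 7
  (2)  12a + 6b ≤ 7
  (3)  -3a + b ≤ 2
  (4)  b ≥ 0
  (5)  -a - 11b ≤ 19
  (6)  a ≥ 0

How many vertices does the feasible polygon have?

3

Pairwise boundary intersections that survive every other constraint:
  (7/12, 0)
  (0, 7/6)
  (0, 0)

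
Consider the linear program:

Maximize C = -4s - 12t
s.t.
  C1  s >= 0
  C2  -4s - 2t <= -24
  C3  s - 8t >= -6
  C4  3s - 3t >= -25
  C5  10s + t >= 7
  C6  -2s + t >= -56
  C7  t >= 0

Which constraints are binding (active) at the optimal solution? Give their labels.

Extreme points and C = -4s - 12t:
  (90/17, 24/17) → C = -648/17
  (6, 0) → C = -24
  (454/15, 68/15) → C = -2632/15
  (28, 0) → C = -112

The maximum is at (6, 0). Substituting into each constraint, equality holds for C2 and C7; the remaining constraints have slack.

C2 and C7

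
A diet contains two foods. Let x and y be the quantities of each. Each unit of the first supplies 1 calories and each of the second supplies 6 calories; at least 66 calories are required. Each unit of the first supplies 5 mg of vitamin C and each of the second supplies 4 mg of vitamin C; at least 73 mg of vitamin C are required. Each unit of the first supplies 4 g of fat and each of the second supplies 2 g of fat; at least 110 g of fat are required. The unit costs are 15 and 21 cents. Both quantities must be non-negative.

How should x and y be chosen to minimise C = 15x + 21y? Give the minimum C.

Corner points and C = 15x + 21y:
  (0, 55) → C = 1155
  (66, 0) → C = 990
  (24, 7) → C = 507
The feasible region is unbounded (it extends along (0, 1), (1, 0)), but C strictly increases along every unbounded feasible direction, so there is no improving ray and the minimum is attained at a vertex.

The binding constraints are x + 6y = 66 and 4x + 2y = 110.
Solving simultaneously gives x = 24, y = 7.

x = 24, y = 7, minimum C = 507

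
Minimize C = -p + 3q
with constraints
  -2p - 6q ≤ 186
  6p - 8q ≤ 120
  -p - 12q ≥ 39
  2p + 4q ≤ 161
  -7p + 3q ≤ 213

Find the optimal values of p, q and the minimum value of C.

Feasible corners and C = -p + 3q:
  (-192/13, -339/13) → C = -825/13
  (-153/4, -73/4) → C = -33/2
  (141/10, -177/40) → C = -219/8
  (-891/29, -20/29) → C = 831/29

p = -192/13, q = -339/13, minimum C = -825/13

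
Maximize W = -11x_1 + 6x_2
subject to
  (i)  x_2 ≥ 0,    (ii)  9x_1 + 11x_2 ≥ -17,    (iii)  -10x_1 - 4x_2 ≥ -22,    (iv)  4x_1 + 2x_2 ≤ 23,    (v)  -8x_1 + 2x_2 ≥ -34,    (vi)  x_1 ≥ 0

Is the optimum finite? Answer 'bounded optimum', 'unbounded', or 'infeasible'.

bounded optimum

Vertices and W = -11x_1 + 6x_2:
  (11/5, 0) → W = -121/5
  (0, 0) → W = 0
  (0, 11/2) → W = 33
The feasible region has finitely many vertices and no improving ray; the maximum is 33 at (0, 11/2).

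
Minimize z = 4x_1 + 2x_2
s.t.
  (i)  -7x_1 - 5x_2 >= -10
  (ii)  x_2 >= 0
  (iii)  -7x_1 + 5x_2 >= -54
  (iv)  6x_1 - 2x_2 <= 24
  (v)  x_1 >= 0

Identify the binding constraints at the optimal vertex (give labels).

(ii) and (v)

Feasible corners and z = 4x_1 + 2x_2:
  (10/7, 0) → z = 40/7
  (0, 2) → z = 4
  (0, 0) → z = 0

The minimum is at (0, 0). Substituting into each constraint, equality holds for (ii) and (v); the remaining constraints have slack.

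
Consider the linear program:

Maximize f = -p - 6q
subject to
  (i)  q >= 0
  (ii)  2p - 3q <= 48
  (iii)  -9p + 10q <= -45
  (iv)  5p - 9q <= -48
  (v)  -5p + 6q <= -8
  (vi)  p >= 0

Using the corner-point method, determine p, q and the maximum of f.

Corner points and f = -p - 6q:
  (192, 112) → f = -864
  (885/31, 657/31) → f = -4827/31
  (95/2, 153/4) → f = -277
The feasible region is unbounded (it extends along (6, 5), (3, 2)), but f strictly decreases along every unbounded feasible direction, so there is no improving ray and the maximum is attained at a vertex.

The binding constraints are -9p + 10q = -45 and 5p - 9q = -48.
Solving simultaneously gives p = 885/31, q = 657/31.

p = 885/31, q = 657/31, maximum f = -4827/31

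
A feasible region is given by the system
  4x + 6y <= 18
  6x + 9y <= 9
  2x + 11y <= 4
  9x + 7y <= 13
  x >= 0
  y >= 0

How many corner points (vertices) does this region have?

5

Of the 14 pairwise boundary intersections, those satisfying every inequality are:
  (21/16, 1/8)
  (18/13, 1/13)
  (0, 4/11)
  (13/9, 0)
  (0, 0)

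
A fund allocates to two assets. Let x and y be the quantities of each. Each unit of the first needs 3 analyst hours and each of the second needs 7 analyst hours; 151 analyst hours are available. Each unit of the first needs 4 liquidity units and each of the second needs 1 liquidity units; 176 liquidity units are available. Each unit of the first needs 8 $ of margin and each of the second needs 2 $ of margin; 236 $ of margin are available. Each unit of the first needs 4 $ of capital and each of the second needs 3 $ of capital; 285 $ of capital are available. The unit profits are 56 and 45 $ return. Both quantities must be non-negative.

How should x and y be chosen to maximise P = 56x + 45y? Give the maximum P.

Feasible corners and P = 56x + 45y:
  (0, 0) → P = 0
  (0, 151/7) → P = 6795/7
  (59/2, 0) → P = 1652
  (27, 10) → P = 1962

The optimum lies where 3x + 7y = 151 and 8x + 2y = 236.
Solving simultaneously gives x = 27, y = 10.

x = 27, y = 10, maximum P = 1962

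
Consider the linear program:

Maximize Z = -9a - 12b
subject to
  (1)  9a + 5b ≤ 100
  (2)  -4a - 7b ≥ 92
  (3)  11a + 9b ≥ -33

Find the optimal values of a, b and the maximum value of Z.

a = 1065/26, b = -1397/26, maximum Z = 7179/26

Feasible corners and Z = -9a - 12b:
  (1160/43, -1228/43) → Z = 4296/43
  (1065/26, -1397/26) → Z = 7179/26
  (597/41, -880/41) → Z = 5187/41

At the optimal vertex, 9a + 5b = 100 and 11a + 9b = -33.
Solving simultaneously gives a = 1065/26, b = -1397/26.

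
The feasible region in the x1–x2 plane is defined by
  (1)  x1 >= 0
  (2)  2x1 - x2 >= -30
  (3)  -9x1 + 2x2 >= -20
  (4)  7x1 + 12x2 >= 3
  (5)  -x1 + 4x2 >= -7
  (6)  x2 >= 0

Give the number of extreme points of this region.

The feasible vertices (each the meet of two boundaries and inside every other half-plane) are:
  (0, 30)
  (0, 1/4)
  (16, 62)
  (20/9, 0)
  (3/7, 0)

5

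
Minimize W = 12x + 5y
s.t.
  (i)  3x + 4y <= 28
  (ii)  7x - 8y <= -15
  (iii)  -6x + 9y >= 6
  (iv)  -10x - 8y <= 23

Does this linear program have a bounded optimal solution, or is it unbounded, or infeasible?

bounded optimum

Extreme points and W = 12x + 5y:
  (41/13, 241/52) → W = 3173/52
  (-79/4, 349/16) → W = -2047/16
  (-38/17, -11/136) → W = -3703/136
The feasible region has finitely many vertices and no improving ray; the minimum is -2047/16 at (-79/4, 349/16).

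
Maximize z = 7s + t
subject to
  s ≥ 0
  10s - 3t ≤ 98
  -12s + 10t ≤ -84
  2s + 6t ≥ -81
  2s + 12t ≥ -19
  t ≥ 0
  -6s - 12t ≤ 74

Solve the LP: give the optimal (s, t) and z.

s = 91/8, t = 21/4, maximum z = 679/8

Extreme points and z = 7s + t:
  (91/8, 21/4) → z = 679/8
  (49/5, 0) → z = 343/5
  (7, 0) → z = 49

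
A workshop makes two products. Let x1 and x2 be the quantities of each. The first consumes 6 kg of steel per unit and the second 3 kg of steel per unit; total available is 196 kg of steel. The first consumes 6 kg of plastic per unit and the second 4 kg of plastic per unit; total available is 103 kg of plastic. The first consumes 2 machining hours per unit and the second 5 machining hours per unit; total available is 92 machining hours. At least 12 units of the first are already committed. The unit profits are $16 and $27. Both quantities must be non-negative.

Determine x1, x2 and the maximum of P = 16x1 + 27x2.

x1 = 12, x2 = 31/4, maximum P = 1605/4

The optimum lies where 6x1 + 4x2 = 103 and x1 = 12.
Solving simultaneously gives x1 = 12, x2 = 31/4.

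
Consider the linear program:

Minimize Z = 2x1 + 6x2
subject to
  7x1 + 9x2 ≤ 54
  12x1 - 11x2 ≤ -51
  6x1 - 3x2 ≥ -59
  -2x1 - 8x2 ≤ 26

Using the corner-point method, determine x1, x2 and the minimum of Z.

x1 = -275/27, x2 = -19/27, minimum Z = -664/27

The binding constraints are 6x1 - 3x2 = -59 and -2x1 - 8x2 = 26.
Solving simultaneously gives x1 = -275/27, x2 = -19/27.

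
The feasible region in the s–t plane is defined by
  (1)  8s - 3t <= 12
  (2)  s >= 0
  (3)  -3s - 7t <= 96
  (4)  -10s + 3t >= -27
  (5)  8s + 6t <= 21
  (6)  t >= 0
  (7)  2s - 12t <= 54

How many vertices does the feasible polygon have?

4

Intersecting each pair of boundary lines and keeping only the points that satisfy every inequality leaves:
  (15/8, 1)
  (3/2, 0)
  (0, 7/2)
  (0, 0)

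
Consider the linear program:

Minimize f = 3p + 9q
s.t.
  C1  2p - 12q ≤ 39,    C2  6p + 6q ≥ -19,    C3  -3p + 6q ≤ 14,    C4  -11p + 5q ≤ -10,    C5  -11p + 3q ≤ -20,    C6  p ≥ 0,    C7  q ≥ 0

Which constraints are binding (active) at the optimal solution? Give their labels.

C5 and C7

Vertices and f = 3p + 9q:
  (39/2, 0) → f = 117/2
  (54/19, 214/57) → f = 804/19
  (20/11, 0) → f = 60/11
The feasible region is unbounded (it extends along (6, 1), (2, 1)), but f strictly increases along every unbounded feasible direction, so there is no improving ray and the minimum is attained at a vertex.

The minimum is at (20/11, 0). Substituting into each constraint, equality holds for C5 and C7; the remaining constraints have slack.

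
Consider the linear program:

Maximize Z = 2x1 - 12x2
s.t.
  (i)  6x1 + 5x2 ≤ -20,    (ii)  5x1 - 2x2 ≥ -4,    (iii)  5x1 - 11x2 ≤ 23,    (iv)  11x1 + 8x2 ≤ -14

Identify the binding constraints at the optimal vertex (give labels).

Corner points and Z = 2x1 - 12x2:
  (-60/37, -76/37) → Z = 792/37
  (-15/13, -34/13) → Z = 378/13
  (-2, -3) → Z = 32

The maximum is at (-2, -3). Substituting into each constraint, equality holds for (ii) and (iii); the remaining constraints have slack.

(ii) and (iii)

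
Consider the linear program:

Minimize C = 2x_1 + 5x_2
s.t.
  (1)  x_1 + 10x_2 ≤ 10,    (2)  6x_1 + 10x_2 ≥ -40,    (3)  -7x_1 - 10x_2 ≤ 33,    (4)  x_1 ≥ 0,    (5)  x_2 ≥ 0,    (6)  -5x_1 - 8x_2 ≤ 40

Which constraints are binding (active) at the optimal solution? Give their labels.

(4) and (5)

Feasible corners and C = 2x_1 + 5x_2:
  (0, 1) → C = 5
  (10, 0) → C = 20
  (0, 0) → C = 0

The minimum is at (0, 0). Substituting into each constraint, equality holds for (4) and (5); the remaining constraints have slack.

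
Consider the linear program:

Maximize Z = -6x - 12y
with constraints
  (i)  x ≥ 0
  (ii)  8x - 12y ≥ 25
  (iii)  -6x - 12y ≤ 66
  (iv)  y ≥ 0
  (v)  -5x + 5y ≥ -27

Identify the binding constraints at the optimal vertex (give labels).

Vertices and Z = -6x - 12y:
  (25/8, 0) → Z = -75/4
  (199/20, 91/20) → Z = -1143/10
  (27/5, 0) → Z = -162/5

The maximum is at (25/8, 0). Substituting into each constraint, equality holds for (ii) and (iv); the remaining constraints have slack.

(ii) and (iv)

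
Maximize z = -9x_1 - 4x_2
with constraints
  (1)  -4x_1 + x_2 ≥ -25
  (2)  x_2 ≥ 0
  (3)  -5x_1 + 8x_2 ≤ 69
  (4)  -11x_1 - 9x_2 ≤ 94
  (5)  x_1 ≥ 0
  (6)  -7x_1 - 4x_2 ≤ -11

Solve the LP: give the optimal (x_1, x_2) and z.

x_1 = 0, x_2 = 11/4, maximum z = -11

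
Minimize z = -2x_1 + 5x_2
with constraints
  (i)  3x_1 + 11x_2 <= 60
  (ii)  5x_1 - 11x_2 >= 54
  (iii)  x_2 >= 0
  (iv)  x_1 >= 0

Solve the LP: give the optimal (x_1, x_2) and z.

Vertices and z = -2x_1 + 5x_2:
  (57/4, 69/44) → z = -909/44
  (20, 0) → z = -40
  (54/5, 0) → z = -108/5

At the optimal vertex, 3x_1 + 11x_2 = 60 and x_2 = 0.
Solving simultaneously gives x_1 = 20, x_2 = 0.

x_1 = 20, x_2 = 0, minimum z = -40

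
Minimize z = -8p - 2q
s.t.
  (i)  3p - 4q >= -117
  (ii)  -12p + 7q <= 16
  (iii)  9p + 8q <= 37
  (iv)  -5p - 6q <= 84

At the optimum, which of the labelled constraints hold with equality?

(iii) and (iv)

Corner points and z = -8p - 2q:
  (131/159, 196/53) → z = -2224/159
  (-684/107, -928/107) → z = 7328/107
  (447/7, -941/14) → z = -2635/7

The minimum is at (447/7, -941/14). Substituting into each constraint, equality holds for (iii) and (iv); the remaining constraints have slack.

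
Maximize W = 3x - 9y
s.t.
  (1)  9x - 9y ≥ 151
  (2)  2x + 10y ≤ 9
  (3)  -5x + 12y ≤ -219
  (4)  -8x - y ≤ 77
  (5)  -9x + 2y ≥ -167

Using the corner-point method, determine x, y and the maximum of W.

The optimum lies where -8x - y = 77 and -9x + 2y = -167.
Solving simultaneously gives x = 13/25, y = -2029/25.

x = 13/25, y = -2029/25, maximum W = 732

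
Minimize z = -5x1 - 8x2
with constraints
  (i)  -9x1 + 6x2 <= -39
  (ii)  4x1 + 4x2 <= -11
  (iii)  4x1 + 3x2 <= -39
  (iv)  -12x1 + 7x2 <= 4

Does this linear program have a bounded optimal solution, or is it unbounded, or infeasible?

Corner points and z = -5x1 - 8x2:
  (-39/17, -169/17) → z = 91
  (-33, -56) → z = 613
The feasible region has finitely many vertices and no improving ray; the minimum is 91 at (-39/17, -169/17).

bounded optimum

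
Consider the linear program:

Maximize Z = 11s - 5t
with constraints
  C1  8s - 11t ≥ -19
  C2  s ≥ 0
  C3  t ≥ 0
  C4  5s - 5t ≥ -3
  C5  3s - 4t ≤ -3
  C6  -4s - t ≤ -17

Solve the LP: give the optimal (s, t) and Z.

s = 43, t = 33, maximum Z = 308

Vertices and Z = 11s - 5t:
  (62/15, 71/15) → Z = 109/5
  (43, 33) → Z = 308
  (82/25, 97/25) → Z = 417/25
  (65/19, 63/19) → Z = 400/19

The binding constraints are 8s - 11t = -19 and 3s - 4t = -3.
Solving simultaneously gives s = 43, t = 33.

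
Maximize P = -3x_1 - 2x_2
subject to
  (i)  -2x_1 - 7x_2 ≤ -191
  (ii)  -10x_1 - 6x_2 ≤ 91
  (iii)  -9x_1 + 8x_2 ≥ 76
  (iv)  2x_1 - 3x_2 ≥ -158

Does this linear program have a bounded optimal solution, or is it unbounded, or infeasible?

Feasible corners and P = -3x_1 - 2x_2:
  (996/79, 1871/79) → P = -6730/79
  (-533/20, 349/10) → P = 203/20
  (1036/11, 1270/11) → P = -5648/11
The feasible region has finitely many vertices and no improving ray; the maximum is 203/20 at (-533/20, 349/10).

bounded optimum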